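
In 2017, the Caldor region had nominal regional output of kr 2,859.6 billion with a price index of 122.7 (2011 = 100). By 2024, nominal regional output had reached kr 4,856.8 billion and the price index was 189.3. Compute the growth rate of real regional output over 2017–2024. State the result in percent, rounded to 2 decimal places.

Real regional output 2017 = 2859.6 / 1.227 = 2330.56.
Real regional output 2024 = 4856.8 / 1.893 = 2565.66.
Real growth = 2565.66 / 2330.56 − 1 = 0.1009.

10.09%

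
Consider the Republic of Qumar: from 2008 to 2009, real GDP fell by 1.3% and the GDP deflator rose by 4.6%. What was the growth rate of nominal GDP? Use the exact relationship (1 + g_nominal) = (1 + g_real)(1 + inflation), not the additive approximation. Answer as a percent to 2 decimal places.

(1 + g_nom) = (1 + g_real)(1 + π) = 0.9870 × 1.0460 = 1.03240.

3.24%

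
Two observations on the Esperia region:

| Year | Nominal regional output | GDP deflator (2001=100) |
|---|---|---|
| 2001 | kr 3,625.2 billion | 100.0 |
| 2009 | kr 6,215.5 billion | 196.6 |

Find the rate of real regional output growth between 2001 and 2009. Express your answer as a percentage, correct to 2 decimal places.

Deflate each year: 2001 → 3625.2/1.000 = 3625.20; 2009 → 6215.5/1.966 = 3161.50.
So real regional output changed by 3161.50/3625.20 − 1 = -0.1279, i.e. -12.79%.

-12.79%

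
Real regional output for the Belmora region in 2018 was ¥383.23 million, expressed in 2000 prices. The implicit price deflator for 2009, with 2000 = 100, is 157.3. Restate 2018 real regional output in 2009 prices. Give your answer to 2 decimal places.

¥602.82 million

Real regional output in 2009 prices = Real regional output in 2000 prices × (P_2009/P_2000) = 383.23 × 1.573 = 602.82.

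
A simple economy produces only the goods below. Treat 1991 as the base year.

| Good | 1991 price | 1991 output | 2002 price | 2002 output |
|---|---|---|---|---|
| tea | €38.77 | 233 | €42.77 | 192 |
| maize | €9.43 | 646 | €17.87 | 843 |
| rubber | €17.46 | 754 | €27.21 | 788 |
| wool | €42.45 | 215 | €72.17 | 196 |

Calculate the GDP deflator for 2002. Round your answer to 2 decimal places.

Nominal GDP 2002 = 42.77·192 + 17.87·843 + 27.21·788 + 72.17·196 = 58863.05.
Real GDP 2002 (at 1991 prices) = 38.77·192 + 9.43·843 + 17.46·788 + 42.45·196 = 37472.01.
Deflator = Nominal/Real × 100 = 58863.05/37472.01 × 100 = 157.085.

157.09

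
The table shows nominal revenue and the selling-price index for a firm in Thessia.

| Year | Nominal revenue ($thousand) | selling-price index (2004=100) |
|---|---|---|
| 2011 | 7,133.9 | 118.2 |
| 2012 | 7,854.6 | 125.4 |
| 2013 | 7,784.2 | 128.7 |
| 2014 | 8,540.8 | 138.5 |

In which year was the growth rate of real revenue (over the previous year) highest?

2012

2012: real = 7854.6/1.254 = 6263.64; growth vs 2011 (6035.45) = 3.78%.
2013: real = 7784.2/1.287 = 6048.33; growth vs 2012 (6263.64) = -3.44%.
2014: real = 8540.8/1.385 = 6166.64; growth vs 2013 (6048.33) = 1.96%.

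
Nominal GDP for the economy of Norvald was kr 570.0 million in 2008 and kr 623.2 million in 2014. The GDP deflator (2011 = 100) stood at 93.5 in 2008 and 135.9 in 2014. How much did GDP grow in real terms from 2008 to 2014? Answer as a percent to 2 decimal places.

Real GDP 2008 = 570.0 / 0.935 = 609.63.
Real GDP 2014 = 623.2 / 1.359 = 458.57.
Real growth = 458.57 / 609.63 − 1 = -0.2478.

-24.78%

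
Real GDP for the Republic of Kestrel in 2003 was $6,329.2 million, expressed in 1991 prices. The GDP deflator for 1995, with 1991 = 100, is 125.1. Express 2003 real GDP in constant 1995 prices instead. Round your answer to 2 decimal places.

$7,917.83 million

Real GDP in 1995 prices = Real GDP in 1991 prices × (P_1995/P_1991) = 6329.2 × 1.251 = 7917.83.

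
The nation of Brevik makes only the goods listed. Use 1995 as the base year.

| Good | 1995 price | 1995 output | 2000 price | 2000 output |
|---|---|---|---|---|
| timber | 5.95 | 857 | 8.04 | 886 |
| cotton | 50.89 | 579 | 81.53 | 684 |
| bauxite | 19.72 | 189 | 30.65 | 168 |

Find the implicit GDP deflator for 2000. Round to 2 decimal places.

156.80

Nominal GDP 2000 = 8.04·886 + 81.53·684 + 30.65·168 = 68039.16.
Real GDP 2000 (at 1995 prices) = 5.95·886 + 50.89·684 + 19.72·168 = 43393.42.
Deflator = Nominal/Real × 100 = 68039.16/43393.42 × 100 = 156.796.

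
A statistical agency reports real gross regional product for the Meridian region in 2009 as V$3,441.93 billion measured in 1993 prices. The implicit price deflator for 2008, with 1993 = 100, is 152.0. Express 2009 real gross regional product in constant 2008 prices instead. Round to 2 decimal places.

V$5,231.73 billion

Real gross regional product in 2008 prices = Real gross regional product in 1993 prices × (P_2008/P_1993) = 3441.93 × 1.520 = 5231.73.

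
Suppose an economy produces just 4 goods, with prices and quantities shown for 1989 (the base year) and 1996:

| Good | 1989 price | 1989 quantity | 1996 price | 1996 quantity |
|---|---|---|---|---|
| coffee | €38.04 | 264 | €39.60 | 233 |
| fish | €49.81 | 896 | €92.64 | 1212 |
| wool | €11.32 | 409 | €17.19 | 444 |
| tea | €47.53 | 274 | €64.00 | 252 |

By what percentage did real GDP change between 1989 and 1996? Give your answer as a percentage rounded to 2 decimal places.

19.23%

Real GDP 1989 = Nominal GDP 1989 = 38.04·264 + 49.81·896 + 11.32·409 + 47.53·274 = 72325.42.
Real GDP 1996 (at 1989 prices) = 38.04·233 + 49.81·1212 + 11.32·444 + 47.53·252 = 86236.68.
Real growth = 86236.68/72325.42 − 1 = 0.1923.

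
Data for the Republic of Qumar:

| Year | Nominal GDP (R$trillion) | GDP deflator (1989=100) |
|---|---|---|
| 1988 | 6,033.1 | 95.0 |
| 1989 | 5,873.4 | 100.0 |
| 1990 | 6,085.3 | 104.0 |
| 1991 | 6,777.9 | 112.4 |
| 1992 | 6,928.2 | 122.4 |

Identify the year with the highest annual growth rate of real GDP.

1989: real = 5873.4/1.000 = 5873.40; growth vs 1988 (6350.63) = -7.51%.
1990: real = 6085.3/1.040 = 5851.25; growth vs 1989 (5873.40) = -0.38%.
1991: real = 6777.9/1.124 = 6030.16; growth vs 1990 (5851.25) = 3.06%.
1992: real = 6928.2/1.224 = 5660.29; growth vs 1991 (6030.16) = -6.13%.

1991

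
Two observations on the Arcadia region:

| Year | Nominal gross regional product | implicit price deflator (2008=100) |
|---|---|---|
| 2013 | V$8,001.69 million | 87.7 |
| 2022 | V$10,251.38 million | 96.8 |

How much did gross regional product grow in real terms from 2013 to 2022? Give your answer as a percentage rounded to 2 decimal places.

Real gross regional product 2013 = 8001.69 / 0.877 = 9123.93.
Real gross regional product 2022 = 10251.38 / 0.968 = 10590.27.
Real growth = 10590.27 / 9123.93 − 1 = 0.1607.

16.07%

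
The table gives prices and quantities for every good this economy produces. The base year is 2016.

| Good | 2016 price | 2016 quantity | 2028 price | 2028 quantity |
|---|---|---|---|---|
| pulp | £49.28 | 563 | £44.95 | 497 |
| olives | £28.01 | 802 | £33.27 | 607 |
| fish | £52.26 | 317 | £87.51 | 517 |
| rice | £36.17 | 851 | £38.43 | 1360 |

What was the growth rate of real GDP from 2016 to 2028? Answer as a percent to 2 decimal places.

20.65%

Real GDP 2016 = Nominal GDP 2016 = 49.28·563 + 28.01·802 + 52.26·317 + 36.17·851 = 97555.75.
Real GDP 2028 (at 2016 prices) = 49.28·497 + 28.01·607 + 52.26·517 + 36.17·1360 = 117703.85.
Real growth = 117703.85/97555.75 − 1 = 0.2065.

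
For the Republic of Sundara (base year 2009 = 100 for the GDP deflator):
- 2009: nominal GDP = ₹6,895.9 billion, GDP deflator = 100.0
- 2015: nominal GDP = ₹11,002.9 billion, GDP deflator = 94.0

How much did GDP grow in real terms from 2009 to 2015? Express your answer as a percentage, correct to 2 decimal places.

Real GDP 2009 = 6895.9 / 1.000 = 6895.90.
Real GDP 2015 = 11002.9 / 0.940 = 11705.21.
Real growth = 11705.21 / 6895.90 − 1 = 0.6974.

69.74%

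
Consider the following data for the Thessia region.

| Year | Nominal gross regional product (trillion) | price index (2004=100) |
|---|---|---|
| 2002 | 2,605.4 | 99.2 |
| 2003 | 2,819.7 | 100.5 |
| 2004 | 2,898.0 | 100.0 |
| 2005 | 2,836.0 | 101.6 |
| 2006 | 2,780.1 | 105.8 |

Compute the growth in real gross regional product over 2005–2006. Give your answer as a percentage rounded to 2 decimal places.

-5.86%

Real gross regional product 2005 = 2836.0/1.016 = 2791.34.
Real gross regional product 2006 = 2780.1/1.058 = 2627.69.
Change = 2627.69/2791.34 − 1 = -0.0586.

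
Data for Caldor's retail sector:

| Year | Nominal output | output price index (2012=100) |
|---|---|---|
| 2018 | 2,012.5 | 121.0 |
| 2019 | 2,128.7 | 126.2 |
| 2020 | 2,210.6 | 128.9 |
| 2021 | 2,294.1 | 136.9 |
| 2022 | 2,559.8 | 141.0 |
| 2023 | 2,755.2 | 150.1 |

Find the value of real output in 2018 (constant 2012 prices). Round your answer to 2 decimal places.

Real output 2018 = 2012.5 / 1.210 = 1663.22.

1,663.22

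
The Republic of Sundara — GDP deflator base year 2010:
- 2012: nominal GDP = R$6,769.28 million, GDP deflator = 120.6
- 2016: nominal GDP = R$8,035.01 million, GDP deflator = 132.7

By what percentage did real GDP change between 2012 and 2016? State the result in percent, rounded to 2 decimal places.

Deflate each year: 2012 → 6769.28/1.206 = 5613.00; 2016 → 8035.01/1.327 = 6055.02.
So real GDP changed by 6055.02/5613.00 − 1 = 0.0787, i.e. 7.87%.

7.87%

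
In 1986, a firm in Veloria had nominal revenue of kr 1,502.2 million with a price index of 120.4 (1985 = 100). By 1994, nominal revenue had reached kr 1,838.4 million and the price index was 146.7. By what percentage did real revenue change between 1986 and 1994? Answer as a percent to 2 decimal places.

0.44%

Real revenue 1986 = 1502.2 / 1.204 = 1247.67.
Real revenue 1994 = 1838.4 / 1.467 = 1253.17.
Real growth = 1253.17 / 1247.67 − 1 = 0.0044.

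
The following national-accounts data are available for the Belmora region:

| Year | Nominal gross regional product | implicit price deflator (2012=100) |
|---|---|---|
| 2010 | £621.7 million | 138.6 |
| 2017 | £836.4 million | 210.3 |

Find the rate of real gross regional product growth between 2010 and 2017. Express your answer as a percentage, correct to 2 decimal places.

Deflate each year: 2010 → 621.7/1.386 = 448.56; 2017 → 836.4/2.103 = 397.72.
So real gross regional product changed by 397.72/448.56 − 1 = -0.1133, i.e. -11.33%.

-11.33%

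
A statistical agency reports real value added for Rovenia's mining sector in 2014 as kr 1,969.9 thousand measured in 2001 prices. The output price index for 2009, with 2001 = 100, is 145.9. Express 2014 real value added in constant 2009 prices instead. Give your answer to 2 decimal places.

Real value added in 2009 prices = Real value added in 2001 prices × (P_2009/P_2001) = 1969.9 × 1.459 = 2874.08.

kr 2,874.08 thousand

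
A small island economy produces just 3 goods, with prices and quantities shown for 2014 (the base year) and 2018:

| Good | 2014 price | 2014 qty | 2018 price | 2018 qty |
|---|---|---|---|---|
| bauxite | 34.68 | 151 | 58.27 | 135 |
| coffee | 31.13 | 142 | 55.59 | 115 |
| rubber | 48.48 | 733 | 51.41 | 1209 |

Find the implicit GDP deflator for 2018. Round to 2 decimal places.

114.27

Nominal GDP 2018 = 58.27·135 + 55.59·115 + 51.41·1209 = 76413.99.
Real GDP 2018 (at 2014 prices) = 34.68·135 + 31.13·115 + 48.48·1209 = 66874.07.
Deflator = Nominal/Real × 100 = 76413.99/66874.07 × 100 = 114.265.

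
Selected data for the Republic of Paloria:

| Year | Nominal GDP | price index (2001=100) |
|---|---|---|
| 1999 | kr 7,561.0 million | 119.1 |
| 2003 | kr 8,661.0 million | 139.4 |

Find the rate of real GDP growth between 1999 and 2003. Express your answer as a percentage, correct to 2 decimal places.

-2.13%

Deflate each year: 1999 → 7561.0/1.191 = 6348.45; 2003 → 8661.0/1.394 = 6213.06.
So real GDP changed by 6213.06/6348.45 − 1 = -0.0213, i.e. -2.13%.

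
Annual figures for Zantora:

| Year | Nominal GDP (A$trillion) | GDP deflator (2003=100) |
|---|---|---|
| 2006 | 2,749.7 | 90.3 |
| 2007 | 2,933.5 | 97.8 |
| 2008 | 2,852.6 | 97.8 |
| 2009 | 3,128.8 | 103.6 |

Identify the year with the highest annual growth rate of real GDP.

2007: real = 2933.5/0.978 = 2999.49; growth vs 2006 (3045.07) = -1.50%.
2008: real = 2852.6/0.978 = 2916.77; growth vs 2007 (2999.49) = -2.76%.
2009: real = 3128.8/1.036 = 3020.08; growth vs 2008 (2916.77) = 3.54%.

2009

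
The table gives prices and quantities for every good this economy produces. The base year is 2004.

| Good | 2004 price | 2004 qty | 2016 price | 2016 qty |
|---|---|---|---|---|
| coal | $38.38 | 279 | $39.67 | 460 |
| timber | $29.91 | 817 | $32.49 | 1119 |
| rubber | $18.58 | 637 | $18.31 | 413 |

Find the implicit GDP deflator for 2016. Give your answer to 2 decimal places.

105.73

Nominal GDP 2016 = 39.67·460 + 32.49·1119 + 18.31·413 = 62166.54.
Real GDP 2016 (at 2004 prices) = 38.38·460 + 29.91·1119 + 18.58·413 = 58797.63.
Deflator = Nominal/Real × 100 = 62166.54/58797.63 × 100 = 105.730.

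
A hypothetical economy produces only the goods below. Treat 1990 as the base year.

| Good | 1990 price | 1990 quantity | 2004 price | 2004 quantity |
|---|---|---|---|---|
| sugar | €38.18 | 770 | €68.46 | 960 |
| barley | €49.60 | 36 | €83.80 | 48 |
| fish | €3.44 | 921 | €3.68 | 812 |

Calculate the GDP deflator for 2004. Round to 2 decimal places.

173.89

Nominal GDP 2004 = 68.46·960 + 83.80·48 + 3.68·812 = 72732.16.
Real GDP 2004 (at 1990 prices) = 38.18·960 + 49.60·48 + 3.44·812 = 41826.88.
Deflator = Nominal/Real × 100 = 72732.16/41826.88 × 100 = 173.889.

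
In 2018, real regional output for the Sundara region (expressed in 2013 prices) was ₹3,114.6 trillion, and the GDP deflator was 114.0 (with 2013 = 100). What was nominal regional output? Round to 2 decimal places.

₹3,550.64 trillion

Nominal regional output = Real × (GDP deflator/100) = 3114.6 × 1.140 = 3550.64.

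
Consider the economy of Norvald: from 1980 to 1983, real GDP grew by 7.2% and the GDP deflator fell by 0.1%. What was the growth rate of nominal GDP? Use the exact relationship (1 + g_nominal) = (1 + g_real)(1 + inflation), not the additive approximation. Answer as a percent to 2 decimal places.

7.09%

(1 + g_nom) = (1 + g_real)(1 + π) = 1.0720 × 0.9990 = 1.07093.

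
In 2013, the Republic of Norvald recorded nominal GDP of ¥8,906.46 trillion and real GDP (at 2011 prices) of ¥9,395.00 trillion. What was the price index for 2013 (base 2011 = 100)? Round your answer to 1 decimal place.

price index = (Nominal / Real) × 100 = 8906.46 / 9395.00 × 100 = 94.80.

94.8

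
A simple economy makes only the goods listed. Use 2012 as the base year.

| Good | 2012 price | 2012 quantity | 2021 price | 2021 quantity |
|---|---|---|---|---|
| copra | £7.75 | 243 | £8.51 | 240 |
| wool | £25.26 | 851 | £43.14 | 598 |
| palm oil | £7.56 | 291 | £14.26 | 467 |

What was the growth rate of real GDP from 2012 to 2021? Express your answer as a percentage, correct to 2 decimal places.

Real GDP 2012 = Nominal GDP 2012 = 7.75·243 + 25.26·851 + 7.56·291 = 25579.47.
Real GDP 2021 (at 2012 prices) = 7.75·240 + 25.26·598 + 7.56·467 = 20496.00.
Real growth = 20496.00/25579.47 − 1 = -0.1987.

-19.87%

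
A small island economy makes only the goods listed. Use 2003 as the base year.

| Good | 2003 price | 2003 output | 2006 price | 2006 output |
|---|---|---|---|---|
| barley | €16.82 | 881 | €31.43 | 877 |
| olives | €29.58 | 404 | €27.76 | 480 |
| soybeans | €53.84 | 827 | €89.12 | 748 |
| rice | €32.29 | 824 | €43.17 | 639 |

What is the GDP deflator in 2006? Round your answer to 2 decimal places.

Nominal GDP 2006 = 31.43·877 + 27.76·480 + 89.12·748 + 43.17·639 = 135136.30.
Real GDP 2006 (at 2003 prices) = 16.82·877 + 29.58·480 + 53.84·748 + 32.29·639 = 89855.17.
Deflator = Nominal/Real × 100 = 135136.30/89855.17 × 100 = 150.393.

150.39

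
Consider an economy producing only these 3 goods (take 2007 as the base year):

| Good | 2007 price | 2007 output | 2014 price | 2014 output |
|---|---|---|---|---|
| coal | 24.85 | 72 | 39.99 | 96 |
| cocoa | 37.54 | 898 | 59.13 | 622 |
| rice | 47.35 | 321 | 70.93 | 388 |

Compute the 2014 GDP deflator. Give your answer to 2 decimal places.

Nominal GDP 2014 = 39.99·96 + 59.13·622 + 70.93·388 = 68138.74.
Real GDP 2014 (at 2007 prices) = 24.85·96 + 37.54·622 + 47.35·388 = 44107.28.
Deflator = Nominal/Real × 100 = 68138.74/44107.28 × 100 = 154.484.

154.48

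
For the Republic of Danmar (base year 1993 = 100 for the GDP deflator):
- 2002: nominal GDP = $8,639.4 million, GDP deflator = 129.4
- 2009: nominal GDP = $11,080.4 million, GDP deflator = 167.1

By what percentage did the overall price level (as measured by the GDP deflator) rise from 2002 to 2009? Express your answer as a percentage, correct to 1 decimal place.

29.1%

Price-level change = 167.1 / 129.4 − 1 = 0.2913.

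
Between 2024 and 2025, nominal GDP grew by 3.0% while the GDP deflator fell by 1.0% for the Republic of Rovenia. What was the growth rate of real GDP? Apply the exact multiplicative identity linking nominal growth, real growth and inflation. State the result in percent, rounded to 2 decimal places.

4.04%

(1 + g_nom) = (1 + g_real)(1 + π), so g_real = 1.0300 / 0.9900 − 1 = 0.04040.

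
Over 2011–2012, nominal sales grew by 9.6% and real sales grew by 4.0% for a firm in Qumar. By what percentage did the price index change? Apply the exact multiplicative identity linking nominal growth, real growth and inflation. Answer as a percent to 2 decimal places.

5.38%

(1 + g_nom) = (1 + g_real)(1 + π), so π = 1.0960 / 1.0400 − 1 = 0.05385.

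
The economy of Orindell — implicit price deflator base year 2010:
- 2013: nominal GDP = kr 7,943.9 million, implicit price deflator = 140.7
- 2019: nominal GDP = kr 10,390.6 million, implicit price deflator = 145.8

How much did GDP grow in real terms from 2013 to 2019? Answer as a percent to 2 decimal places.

Deflate each year: 2013 → 7943.9/1.407 = 5645.98; 2019 → 10390.6/1.458 = 7126.61.
So real GDP changed by 7126.61/5645.98 − 1 = 0.2622, i.e. 26.22%.

26.22%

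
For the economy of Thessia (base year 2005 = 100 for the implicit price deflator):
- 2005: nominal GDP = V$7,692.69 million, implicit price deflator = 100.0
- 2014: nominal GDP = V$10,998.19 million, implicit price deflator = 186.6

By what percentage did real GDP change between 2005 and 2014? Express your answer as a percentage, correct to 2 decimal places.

-23.38%

Deflate each year: 2005 → 7692.69/1.000 = 7692.69; 2014 → 10998.19/1.866 = 5893.99.
So real GDP changed by 5893.99/7692.69 − 1 = -0.2338, i.e. -23.38%.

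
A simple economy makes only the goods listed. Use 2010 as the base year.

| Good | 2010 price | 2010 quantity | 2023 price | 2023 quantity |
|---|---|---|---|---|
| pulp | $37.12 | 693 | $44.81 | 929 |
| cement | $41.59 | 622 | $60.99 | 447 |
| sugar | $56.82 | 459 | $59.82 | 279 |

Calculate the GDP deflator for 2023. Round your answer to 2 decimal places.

124.16

Nominal GDP 2023 = 44.81·929 + 60.99·447 + 59.82·279 = 85580.80.
Real GDP 2023 (at 2010 prices) = 37.12·929 + 41.59·447 + 56.82·279 = 68927.99.
Deflator = Nominal/Real × 100 = 85580.80/68927.99 × 100 = 124.160.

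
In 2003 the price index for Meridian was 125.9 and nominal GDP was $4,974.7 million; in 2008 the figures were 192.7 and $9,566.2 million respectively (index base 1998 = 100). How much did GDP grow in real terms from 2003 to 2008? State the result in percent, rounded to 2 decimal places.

Real GDP 2003 = 4974.7 / 1.259 = 3951.31.
Real GDP 2008 = 9566.2 / 1.927 = 4964.30.
Real growth = 4964.30 / 3951.31 − 1 = 0.2564.

25.64%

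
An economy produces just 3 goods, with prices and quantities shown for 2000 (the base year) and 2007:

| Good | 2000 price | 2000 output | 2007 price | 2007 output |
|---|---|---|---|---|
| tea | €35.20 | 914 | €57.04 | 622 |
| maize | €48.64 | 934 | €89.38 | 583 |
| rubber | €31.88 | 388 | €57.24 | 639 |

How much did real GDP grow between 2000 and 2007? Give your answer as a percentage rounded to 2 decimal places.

Real GDP 2000 = Nominal GDP 2000 = 35.20·914 + 48.64·934 + 31.88·388 = 89972.00.
Real GDP 2007 (at 2000 prices) = 35.20·622 + 48.64·583 + 31.88·639 = 70622.84.
Real growth = 70622.84/89972.00 − 1 = -0.2151.

-21.51%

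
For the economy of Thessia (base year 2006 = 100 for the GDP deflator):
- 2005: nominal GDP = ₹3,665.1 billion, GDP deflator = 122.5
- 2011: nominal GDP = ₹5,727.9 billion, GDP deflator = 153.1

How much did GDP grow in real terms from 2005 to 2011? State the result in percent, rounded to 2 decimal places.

25.05%

Deflate each year: 2005 → 3665.1/1.225 = 2991.92; 2011 → 5727.9/1.531 = 3741.28.
So real GDP changed by 3741.28/2991.92 − 1 = 0.2505, i.e. 25.05%.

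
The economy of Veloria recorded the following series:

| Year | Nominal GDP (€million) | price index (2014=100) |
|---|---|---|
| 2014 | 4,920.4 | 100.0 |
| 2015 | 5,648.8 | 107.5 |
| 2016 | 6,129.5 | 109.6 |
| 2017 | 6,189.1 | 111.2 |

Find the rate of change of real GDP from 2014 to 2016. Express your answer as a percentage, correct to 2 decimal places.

Real GDP 2014 = 4920.4/1.000 = 4920.40.
Real GDP 2016 = 6129.5/1.096 = 5592.61.
Change = 5592.61/4920.40 − 1 = 0.1366.

13.66%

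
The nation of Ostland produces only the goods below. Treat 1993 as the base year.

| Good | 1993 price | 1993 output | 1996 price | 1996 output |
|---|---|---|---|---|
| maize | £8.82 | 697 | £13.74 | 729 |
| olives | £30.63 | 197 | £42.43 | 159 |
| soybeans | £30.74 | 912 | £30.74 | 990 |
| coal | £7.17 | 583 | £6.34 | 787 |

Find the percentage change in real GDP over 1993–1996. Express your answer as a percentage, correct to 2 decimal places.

Real GDP 1993 = Nominal GDP 1993 = 8.82·697 + 30.63·197 + 30.74·912 + 7.17·583 = 44396.64.
Real GDP 1996 (at 1993 prices) = 8.82·729 + 30.63·159 + 30.74·990 + 7.17·787 = 47375.34.
Real growth = 47375.34/44396.64 − 1 = 0.0671.

6.71%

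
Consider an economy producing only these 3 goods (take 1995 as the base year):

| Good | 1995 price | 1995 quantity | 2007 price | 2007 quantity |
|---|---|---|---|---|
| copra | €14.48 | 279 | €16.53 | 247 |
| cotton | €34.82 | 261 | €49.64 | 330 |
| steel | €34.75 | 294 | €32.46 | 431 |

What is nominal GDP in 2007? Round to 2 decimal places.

€34454.37

Nominal GDP 2007 = Σ (p_2007 × q_2007) = 16.53·247 + 49.64·330 + 32.46·431 = 34454.37.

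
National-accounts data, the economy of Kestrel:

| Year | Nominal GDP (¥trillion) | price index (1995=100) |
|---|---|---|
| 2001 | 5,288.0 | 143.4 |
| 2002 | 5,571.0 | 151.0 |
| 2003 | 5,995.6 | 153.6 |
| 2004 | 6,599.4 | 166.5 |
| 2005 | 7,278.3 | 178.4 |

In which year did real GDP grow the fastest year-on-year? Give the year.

2003

2002: real = 5571.0/1.510 = 3689.40; growth vs 2001 (3687.59) = 0.05%.
2003: real = 5995.6/1.536 = 3903.39; growth vs 2002 (3689.40) = 5.80%.
2004: real = 6599.4/1.665 = 3963.60; growth vs 2003 (3903.39) = 1.54%.
2005: real = 7278.3/1.784 = 4079.76; growth vs 2004 (3963.60) = 2.93%.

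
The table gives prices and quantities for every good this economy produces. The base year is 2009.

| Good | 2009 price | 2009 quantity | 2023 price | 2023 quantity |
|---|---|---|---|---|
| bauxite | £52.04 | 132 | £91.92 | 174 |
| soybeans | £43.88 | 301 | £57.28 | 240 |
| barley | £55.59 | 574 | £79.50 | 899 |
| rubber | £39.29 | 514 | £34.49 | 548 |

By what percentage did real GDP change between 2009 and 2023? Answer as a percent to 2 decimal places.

26.20%

Real GDP 2009 = Nominal GDP 2009 = 52.04·132 + 43.88·301 + 55.59·574 + 39.29·514 = 72180.88.
Real GDP 2023 (at 2009 prices) = 52.04·174 + 43.88·240 + 55.59·899 + 39.29·548 = 91092.49.
Real growth = 91092.49/72180.88 − 1 = 0.2620.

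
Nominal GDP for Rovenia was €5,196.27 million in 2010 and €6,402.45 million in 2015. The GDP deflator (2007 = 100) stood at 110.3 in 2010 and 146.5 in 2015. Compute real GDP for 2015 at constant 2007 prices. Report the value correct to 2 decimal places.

Real GDP = Nominal / (GDP deflator/100) = 6402.45 / 1.465 = 4370.27.

€4,370.27 million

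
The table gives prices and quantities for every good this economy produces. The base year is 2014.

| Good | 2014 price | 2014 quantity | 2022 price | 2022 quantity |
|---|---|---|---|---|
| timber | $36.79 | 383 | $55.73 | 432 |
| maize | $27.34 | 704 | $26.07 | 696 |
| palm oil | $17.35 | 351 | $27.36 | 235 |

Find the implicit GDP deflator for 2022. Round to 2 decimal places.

Nominal GDP 2022 = 55.73·432 + 26.07·696 + 27.36·235 = 48649.68.
Real GDP 2022 (at 2014 prices) = 36.79·432 + 27.34·696 + 17.35·235 = 38999.17.
Deflator = Nominal/Real × 100 = 48649.68/38999.17 × 100 = 124.745.

124.75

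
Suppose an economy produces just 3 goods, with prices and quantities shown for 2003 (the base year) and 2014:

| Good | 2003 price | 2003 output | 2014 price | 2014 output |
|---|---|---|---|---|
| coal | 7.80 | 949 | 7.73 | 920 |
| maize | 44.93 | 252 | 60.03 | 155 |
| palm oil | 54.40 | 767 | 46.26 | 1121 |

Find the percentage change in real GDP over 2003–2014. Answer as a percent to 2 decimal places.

Real GDP 2003 = Nominal GDP 2003 = 7.80·949 + 44.93·252 + 54.40·767 = 60449.36.
Real GDP 2014 (at 2003 prices) = 7.80·920 + 44.93·155 + 54.40·1121 = 75122.55.
Real growth = 75122.55/60449.36 − 1 = 0.2427.

24.27%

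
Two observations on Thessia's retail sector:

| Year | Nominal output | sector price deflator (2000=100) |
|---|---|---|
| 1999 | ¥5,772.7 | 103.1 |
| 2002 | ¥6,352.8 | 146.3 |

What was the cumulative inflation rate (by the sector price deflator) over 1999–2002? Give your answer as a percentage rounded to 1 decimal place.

Price-level change = 146.3 / 103.1 − 1 = 0.4190.

41.9%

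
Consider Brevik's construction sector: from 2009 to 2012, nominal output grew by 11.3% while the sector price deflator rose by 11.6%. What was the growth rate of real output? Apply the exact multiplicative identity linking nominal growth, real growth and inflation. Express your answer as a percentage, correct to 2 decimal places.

-0.27%

(1 + g_nom) = (1 + g_real)(1 + π), so g_real = 1.1130 / 1.1160 − 1 = -0.00269.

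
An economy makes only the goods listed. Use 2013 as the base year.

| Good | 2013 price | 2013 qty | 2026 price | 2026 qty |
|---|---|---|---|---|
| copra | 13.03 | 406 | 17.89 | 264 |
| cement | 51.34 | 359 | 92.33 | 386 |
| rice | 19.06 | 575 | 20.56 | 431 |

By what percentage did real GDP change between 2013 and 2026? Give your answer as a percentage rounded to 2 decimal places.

-9.25%

Real GDP 2013 = Nominal GDP 2013 = 13.03·406 + 51.34·359 + 19.06·575 = 34680.74.
Real GDP 2026 (at 2013 prices) = 13.03·264 + 51.34·386 + 19.06·431 = 31472.02.
Real growth = 31472.02/34680.74 − 1 = -0.0925.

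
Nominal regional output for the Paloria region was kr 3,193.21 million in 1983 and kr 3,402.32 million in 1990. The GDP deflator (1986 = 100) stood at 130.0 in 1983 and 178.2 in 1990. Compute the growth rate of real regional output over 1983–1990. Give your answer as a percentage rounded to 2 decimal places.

Real regional output 1983 = 3193.21 / 1.300 = 2456.32.
Real regional output 1990 = 3402.32 / 1.782 = 1909.27.
Real growth = 1909.27 / 2456.32 − 1 = -0.2227.

-22.27%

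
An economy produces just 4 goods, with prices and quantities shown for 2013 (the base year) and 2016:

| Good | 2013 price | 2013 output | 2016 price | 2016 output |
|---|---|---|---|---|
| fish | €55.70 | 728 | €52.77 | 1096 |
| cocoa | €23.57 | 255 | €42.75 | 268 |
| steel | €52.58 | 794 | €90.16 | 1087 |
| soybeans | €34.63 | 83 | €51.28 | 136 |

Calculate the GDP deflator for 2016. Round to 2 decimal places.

134.86

Nominal GDP 2016 = 52.77·1096 + 42.75·268 + 90.16·1087 + 51.28·136 = 174270.92.
Real GDP 2016 (at 2013 prices) = 55.70·1096 + 23.57·268 + 52.58·1087 + 34.63·136 = 129228.10.
Deflator = Nominal/Real × 100 = 174270.92/129228.10 × 100 = 134.855.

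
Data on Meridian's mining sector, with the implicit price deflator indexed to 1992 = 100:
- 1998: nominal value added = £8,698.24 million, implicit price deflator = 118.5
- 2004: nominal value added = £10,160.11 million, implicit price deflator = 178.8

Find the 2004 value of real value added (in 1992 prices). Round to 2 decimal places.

Real value added = Nominal / (implicit price deflator/100) = 10160.11 / 1.788 = 5682.39.

£5,682.39 million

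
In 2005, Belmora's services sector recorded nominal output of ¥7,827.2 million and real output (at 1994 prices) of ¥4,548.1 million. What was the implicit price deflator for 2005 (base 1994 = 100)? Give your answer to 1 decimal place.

implicit price deflator = (Nominal / Real) × 100 = 7827.2 / 4548.1 × 100 = 172.10.

172.1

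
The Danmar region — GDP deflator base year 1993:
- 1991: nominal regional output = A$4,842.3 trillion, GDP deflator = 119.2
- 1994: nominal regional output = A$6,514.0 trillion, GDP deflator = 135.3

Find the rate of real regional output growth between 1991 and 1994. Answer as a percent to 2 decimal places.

Deflate each year: 1991 → 4842.3/1.192 = 4062.33; 1994 → 6514.0/1.353 = 4814.49.
So real regional output changed by 4814.49/4062.33 − 1 = 0.1852, i.e. 18.52%.

18.52%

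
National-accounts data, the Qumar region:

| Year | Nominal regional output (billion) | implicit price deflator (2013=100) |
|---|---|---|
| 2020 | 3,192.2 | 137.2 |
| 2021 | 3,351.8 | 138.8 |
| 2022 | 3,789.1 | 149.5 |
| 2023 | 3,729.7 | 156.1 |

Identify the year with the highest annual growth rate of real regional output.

2022

2021: real = 3351.8/1.388 = 2414.84; growth vs 2020 (2326.68) = 3.79%.
2022: real = 3789.1/1.495 = 2534.52; growth vs 2021 (2414.84) = 4.96%.
2023: real = 3729.7/1.561 = 2389.30; growth vs 2022 (2534.52) = -5.73%.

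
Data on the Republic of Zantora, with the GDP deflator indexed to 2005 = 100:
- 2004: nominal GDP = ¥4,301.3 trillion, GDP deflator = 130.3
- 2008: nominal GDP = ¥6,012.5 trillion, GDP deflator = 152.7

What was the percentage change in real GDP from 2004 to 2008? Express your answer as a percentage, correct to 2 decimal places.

Deflate each year: 2004 → 4301.3/1.303 = 3301.07; 2008 → 6012.5/1.527 = 3937.46.
So real GDP changed by 3937.46/3301.07 − 1 = 0.1928, i.e. 19.28%.

19.28%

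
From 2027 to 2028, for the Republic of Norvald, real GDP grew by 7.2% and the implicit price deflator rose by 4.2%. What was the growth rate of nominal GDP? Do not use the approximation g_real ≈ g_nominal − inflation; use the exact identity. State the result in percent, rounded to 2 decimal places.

(1 + g_nom) = (1 + g_real)(1 + π) = 1.0720 × 1.0420 = 1.11702.

11.70%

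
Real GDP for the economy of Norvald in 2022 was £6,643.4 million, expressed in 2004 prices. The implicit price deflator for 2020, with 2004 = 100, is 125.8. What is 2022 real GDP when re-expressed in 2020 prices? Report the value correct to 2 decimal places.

£8,357.40 million

Real GDP in 2020 prices = Real GDP in 2004 prices × (P_2020/P_2004) = 6643.4 × 1.258 = 8357.40.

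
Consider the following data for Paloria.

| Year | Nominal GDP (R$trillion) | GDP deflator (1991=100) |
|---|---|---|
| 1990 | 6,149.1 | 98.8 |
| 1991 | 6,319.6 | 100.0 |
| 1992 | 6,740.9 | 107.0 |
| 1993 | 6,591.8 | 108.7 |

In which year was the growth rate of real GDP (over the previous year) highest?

1991: real = 6319.6/1.000 = 6319.60; growth vs 1990 (6223.79) = 1.54%.
1992: real = 6740.9/1.070 = 6299.91; growth vs 1991 (6319.60) = -0.31%.
1993: real = 6591.8/1.087 = 6064.21; growth vs 1992 (6299.91) = -3.74%.

1991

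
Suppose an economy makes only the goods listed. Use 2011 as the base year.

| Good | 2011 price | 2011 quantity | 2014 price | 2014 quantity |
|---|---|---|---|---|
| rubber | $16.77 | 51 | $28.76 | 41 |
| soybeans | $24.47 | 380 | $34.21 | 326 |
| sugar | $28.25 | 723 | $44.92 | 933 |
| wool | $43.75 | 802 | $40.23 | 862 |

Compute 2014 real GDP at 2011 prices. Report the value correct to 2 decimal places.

Real GDP 2014 = Σ (p_2011 × q_2014) = 16.77·41 + 24.47·326 + 28.25·933 + 43.75·862 = 72734.54.

$72734.54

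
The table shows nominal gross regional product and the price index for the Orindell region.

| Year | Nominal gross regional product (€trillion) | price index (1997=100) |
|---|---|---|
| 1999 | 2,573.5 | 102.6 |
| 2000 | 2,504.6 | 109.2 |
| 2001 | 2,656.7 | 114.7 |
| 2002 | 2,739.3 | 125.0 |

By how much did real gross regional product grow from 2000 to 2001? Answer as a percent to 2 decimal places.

0.99%

Real gross regional product 2000 = 2504.6/1.092 = 2293.59.
Real gross regional product 2001 = 2656.7/1.147 = 2316.22.
Change = 2316.22/2293.59 − 1 = 0.0099.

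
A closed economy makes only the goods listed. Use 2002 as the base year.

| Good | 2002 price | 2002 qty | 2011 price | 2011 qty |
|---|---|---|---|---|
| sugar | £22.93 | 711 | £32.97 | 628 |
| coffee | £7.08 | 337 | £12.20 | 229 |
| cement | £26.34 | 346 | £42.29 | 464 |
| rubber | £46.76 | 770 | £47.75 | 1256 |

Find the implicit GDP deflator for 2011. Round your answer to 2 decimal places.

Nominal GDP 2011 = 32.97·628 + 12.20·229 + 42.29·464 + 47.75·1256 = 103095.52.
Real GDP 2011 (at 2002 prices) = 22.93·628 + 7.08·229 + 26.34·464 + 46.76·1256 = 86973.68.
Deflator = Nominal/Real × 100 = 103095.52/86973.68 × 100 = 118.536.

118.54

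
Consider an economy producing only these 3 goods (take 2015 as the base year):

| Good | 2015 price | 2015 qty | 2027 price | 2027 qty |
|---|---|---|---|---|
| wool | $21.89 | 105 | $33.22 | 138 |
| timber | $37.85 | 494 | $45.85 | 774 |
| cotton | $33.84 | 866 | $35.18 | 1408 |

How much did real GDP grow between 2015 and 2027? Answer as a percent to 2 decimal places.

58.97%

Real GDP 2015 = Nominal GDP 2015 = 21.89·105 + 37.85·494 + 33.84·866 = 50301.79.
Real GDP 2027 (at 2015 prices) = 21.89·138 + 37.85·774 + 33.84·1408 = 79963.44.
Real growth = 79963.44/50301.79 − 1 = 0.5897.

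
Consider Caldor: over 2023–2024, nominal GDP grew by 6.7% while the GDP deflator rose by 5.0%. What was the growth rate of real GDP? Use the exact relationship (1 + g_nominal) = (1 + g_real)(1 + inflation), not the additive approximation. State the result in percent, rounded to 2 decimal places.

1.62%

(1 + g_nom) = (1 + g_real)(1 + π), so g_real = 1.0670 / 1.0500 − 1 = 0.01619.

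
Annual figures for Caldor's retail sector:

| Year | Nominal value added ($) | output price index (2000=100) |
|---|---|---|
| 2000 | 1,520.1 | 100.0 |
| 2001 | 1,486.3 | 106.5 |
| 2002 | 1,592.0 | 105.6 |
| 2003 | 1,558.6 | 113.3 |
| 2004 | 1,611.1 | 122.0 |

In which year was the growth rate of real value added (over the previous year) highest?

2001: real = 1486.3/1.065 = 1395.59; growth vs 2000 (1520.10) = -8.19%.
2002: real = 1592.0/1.056 = 1507.58; growth vs 2001 (1395.59) = 8.02%.
2003: real = 1558.6/1.133 = 1375.64; growth vs 2002 (1507.58) = -8.75%.
2004: real = 1611.1/1.220 = 1320.57; growth vs 2003 (1375.64) = -4.00%.

2002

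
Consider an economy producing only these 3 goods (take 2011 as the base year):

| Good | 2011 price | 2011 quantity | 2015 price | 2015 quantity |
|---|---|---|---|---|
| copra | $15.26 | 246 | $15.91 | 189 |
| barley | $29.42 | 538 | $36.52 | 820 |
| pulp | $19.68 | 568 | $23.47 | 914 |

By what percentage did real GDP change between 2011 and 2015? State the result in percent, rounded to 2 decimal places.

Real GDP 2011 = Nominal GDP 2011 = 15.26·246 + 29.42·538 + 19.68·568 = 30760.16.
Real GDP 2015 (at 2011 prices) = 15.26·189 + 29.42·820 + 19.68·914 = 44996.06.
Real growth = 44996.06/30760.16 − 1 = 0.4628.

46.28%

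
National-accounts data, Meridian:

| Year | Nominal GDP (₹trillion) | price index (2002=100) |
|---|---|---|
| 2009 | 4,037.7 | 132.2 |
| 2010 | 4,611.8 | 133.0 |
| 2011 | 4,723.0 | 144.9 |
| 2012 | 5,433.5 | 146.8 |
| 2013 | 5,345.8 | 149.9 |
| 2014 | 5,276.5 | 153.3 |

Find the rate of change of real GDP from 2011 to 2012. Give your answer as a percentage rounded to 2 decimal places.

Real GDP 2011 = 4723.0/1.449 = 3259.49.
Real GDP 2012 = 5433.5/1.468 = 3701.29.
Change = 3701.29/3259.49 − 1 = 0.1355.

13.55%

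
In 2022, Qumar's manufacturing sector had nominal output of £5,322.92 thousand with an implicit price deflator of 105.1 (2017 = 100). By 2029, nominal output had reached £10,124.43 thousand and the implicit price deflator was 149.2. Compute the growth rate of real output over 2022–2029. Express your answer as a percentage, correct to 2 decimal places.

Deflate each year: 2022 → 5322.92/1.051 = 5064.62; 2029 → 10124.43/1.492 = 6785.81.
So real output changed by 6785.81/5064.62 − 1 = 0.3398, i.e. 33.98%.

33.98%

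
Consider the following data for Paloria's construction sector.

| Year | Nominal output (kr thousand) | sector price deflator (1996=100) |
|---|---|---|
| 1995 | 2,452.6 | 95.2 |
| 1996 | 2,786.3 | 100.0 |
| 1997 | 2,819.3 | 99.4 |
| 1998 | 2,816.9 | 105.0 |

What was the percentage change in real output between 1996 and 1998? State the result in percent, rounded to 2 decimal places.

-3.72%

Real output 1996 = 2786.3/1.000 = 2786.30.
Real output 1998 = 2816.9/1.050 = 2682.76.
Change = 2682.76/2786.30 − 1 = -0.0372.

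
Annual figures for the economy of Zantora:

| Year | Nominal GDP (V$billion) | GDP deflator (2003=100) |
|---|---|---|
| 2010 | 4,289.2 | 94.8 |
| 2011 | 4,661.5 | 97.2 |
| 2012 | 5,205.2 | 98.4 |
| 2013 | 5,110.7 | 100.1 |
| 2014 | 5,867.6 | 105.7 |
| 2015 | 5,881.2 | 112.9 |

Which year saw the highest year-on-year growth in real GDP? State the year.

2011: real = 4661.5/0.972 = 4795.78; growth vs 2010 (4524.47) = 6.00%.
2012: real = 5205.2/0.984 = 5289.84; growth vs 2011 (4795.78) = 10.30%.
2013: real = 5110.7/1.001 = 5105.59; growth vs 2012 (5289.84) = -3.48%.
2014: real = 5867.6/1.057 = 5551.18; growth vs 2013 (5105.59) = 8.73%.
2015: real = 5881.2/1.129 = 5209.21; growth vs 2014 (5551.18) = -6.16%.

2012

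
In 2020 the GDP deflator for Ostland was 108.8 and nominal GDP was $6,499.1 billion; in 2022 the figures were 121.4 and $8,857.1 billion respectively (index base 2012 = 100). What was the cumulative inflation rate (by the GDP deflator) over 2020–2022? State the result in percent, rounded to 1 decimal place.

11.6%

Price-level change = 121.4 / 108.8 − 1 = 0.1158.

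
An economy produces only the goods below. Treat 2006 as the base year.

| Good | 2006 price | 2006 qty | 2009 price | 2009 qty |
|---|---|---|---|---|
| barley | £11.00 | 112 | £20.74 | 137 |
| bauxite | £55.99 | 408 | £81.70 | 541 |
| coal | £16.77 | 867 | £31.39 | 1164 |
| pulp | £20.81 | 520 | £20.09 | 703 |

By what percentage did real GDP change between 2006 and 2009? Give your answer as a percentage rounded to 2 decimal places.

33.40%

Real GDP 2006 = Nominal GDP 2006 = 11.00·112 + 55.99·408 + 16.77·867 + 20.81·520 = 49436.71.
Real GDP 2009 (at 2006 prices) = 11.00·137 + 55.99·541 + 16.77·1164 + 20.81·703 = 65947.30.
Real growth = 65947.30/49436.71 − 1 = 0.3340.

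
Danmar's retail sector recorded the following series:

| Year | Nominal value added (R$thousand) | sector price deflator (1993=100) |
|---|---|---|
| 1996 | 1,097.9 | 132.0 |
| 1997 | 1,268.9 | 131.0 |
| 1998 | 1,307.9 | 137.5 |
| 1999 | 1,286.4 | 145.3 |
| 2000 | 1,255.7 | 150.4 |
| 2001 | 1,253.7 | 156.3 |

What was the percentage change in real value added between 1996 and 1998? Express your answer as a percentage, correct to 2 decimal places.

Real value added 1996 = 1097.9/1.320 = 831.74.
Real value added 1998 = 1307.9/1.375 = 951.20.
Change = 951.20/831.74 − 1 = 0.1436.

14.36%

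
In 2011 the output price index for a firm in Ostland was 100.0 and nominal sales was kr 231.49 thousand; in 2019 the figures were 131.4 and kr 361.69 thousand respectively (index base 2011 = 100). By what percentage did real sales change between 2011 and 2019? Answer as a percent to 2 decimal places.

18.91%

Real sales 2011 = 231.49 / 1.000 = 231.49.
Real sales 2019 = 361.69 / 1.314 = 275.26.
Real growth = 275.26 / 231.49 − 1 = 0.1891.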